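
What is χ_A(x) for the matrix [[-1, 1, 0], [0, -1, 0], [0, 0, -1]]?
χ_A(x) = (x + 1)^3

xI - A = [[x + 1, -1, 0], [0, x + 1, 0], [0, 0, x + 1]].

Expanding det(xI - A) along the first row:
det(xI - A) = + (x + 1)·det([[x + 1, 0], [0, x + 1]]) - (-1)·det([[0, 0], [0, x + 1]]) + (0)·det([[0, x + 1], [0, 0]]).

Evaluating gives χ_A(x) = x^3 + 3x^2 + 3x + 1 = (x + 1)^3.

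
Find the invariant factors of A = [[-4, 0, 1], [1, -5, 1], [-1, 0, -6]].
x + 5, (x + 5)^2

The Jordan structure of A has elementary divisors (x + 5)^2, (x + 5). Arranging the block sizes at each eigenvalue in decreasing order and taking row products gives the invariant factors.

Invariant factors (smallest first, each dividing the next): x + 5, (x + 5)^2.

Check: the last factor (x + 5)^2 is the minimal polynomial, and the product (x + 5)^3 is the characteristic polynomial.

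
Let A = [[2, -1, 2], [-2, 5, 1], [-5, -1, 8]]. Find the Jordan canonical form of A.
J = [[5, 1, 0], [0, 5, 1], [0, 0, 5]]

The characteristic polynomial is det(xI - A) = (x - 5)^3, so the eigenvalues are 5 (algebraic multiplicity 3).

For λ = 5: rank(A - 5I) = 2, rank((A - 5I)^2) = 1, rank((A - 5I)^3) = 0. The eigenspace has dimension 3 - 2 = 1, so there is 1 Jordan block; the rank sequence gives block sizes [3].

Assembling the blocks gives the Jordan form J above.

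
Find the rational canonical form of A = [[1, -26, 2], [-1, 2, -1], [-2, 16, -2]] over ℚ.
R = [[0, 0, -12], [1, 0, 10], [0, 1, 1]]

The invariant factors of A (the non-unit diagonal entries of the Smith normal form of xI - A over ℚ[x]) are (x - 3)(x^2 + 2x - 4), each dividing the next. The characteristic polynomial is their product, (x - 3)(x^2 + 2x - 4).

The rational canonical form is the block-diagonal matrix of companion matrices C(f_i):
R = [[0, 0, -12], [1, 0, 10], [0, 1, 1]].

Note the characteristic polynomial does not split into linear factors over ℚ, so A has no Jordan form over ℚ; the rational canonical form exists over any field.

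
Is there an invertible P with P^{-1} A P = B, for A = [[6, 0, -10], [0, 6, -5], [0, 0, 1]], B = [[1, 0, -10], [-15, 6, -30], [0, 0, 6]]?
Yes.

Two matrices over a field are similar if and only if they have the same invariant factors.

Both A and B have characteristic polynomial (x - 6)^2(x - 1) and minimal polynomial (x - 6)(x - 1). Computing further, both have invariant factors x - 6, (x - 6)(x - 1). Hence A and B are similar.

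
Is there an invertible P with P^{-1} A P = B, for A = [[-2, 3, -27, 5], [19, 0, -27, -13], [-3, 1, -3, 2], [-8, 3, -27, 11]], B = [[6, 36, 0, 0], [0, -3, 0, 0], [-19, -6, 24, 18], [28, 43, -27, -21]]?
Yes.

Two matrices over a field are similar if and only if they have the same invariant factors.

Both A and B have characteristic polynomial (x - 6)^2(x + 3)^2 and minimal polynomial (x - 6)^2(x + 3)^2. Computing further, both have invariant factors (x - 6)^2(x + 3)^2. Hence A and B are similar.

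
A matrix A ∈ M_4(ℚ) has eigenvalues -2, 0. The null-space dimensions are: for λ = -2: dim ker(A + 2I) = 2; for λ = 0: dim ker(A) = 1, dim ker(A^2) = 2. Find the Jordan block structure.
λ = -2: successive nullity increments [2] count blocks of size ≥ k; block sizes are [1, 1].
λ = 0: successive nullity increments [1, 1] count blocks of size ≥ k; block sizes are [2].

Jordan blocks: (-2, 1), (-2, 1), (0, 2)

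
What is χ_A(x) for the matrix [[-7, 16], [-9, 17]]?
χ_A(x) = (x - 5)^2

xI - A = [[x + 7, -16], [9, x - 17]].

Expanding det(xI - A) along the first row:
det(xI - A) = + (x + 7)·det([[x - 17]]) - (-16)·det([[9]]).

Evaluating gives χ_A(x) = x^2 - 10x + 25 = (x - 5)^2.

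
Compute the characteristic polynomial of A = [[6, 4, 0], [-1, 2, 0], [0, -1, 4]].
χ_A(x) = (x - 4)^3

xI - A = [[x - 6, -4, 0], [1, x - 2, 0], [0, 1, x - 4]].

Expanding det(xI - A) along the first row:
det(xI - A) = + (x - 6)·det([[x - 2, 0], [1, x - 4]]) - (-4)·det([[1, 0], [0, x - 4]]) + (0)·det([[1, x - 2], [0, 1]]).

Evaluating gives χ_A(x) = x^3 - 12x^2 + 48x - 64 = (x - 4)^3.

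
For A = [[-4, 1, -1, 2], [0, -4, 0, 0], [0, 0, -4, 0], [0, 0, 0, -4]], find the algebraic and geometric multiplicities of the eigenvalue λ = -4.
The characteristic polynomial is (x + 4)^4, so the factor x + 4 appears with exponent 4: the algebraic multiplicity is 4.

rank(A + 4I) = 1, so the eigenspace has dimension 4 - 1 = 3: the geometric multiplicity is 3.

Since 3 < 4, A is not diagonalizable.

algebraic multiplicity 4, geometric multiplicity 3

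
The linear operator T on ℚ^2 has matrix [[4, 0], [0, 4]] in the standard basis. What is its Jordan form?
J = [[4, 0], [0, 4]]

The characteristic polynomial is det(xI - A) = (x - 4)^2, so the eigenvalues are 4 (algebraic multiplicity 2).

For λ = 4: rank(A - 4I) = 0. The eigenspace has dimension 2 - 0 = 2, so there are 2 Jordan blocks; the rank sequence gives block sizes [1, 1].

Assembling the blocks gives the Jordan form J above.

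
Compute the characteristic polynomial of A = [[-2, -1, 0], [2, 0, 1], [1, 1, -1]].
xI - A = [[x + 2, 1, 0], [-2, x, -1], [-1, -1, x + 1]].

Expanding det(xI - A) along the first row:
det(xI - A) = + (x + 2)·det([[x, -1], [-1, x + 1]]) - (1)·det([[-2, -1], [-1, x + 1]]) + (0)·det([[-2, x], [-1, -1]]).

Evaluating gives χ_A(x) = x^3 + 3x^2 + 3x + 1 = (x + 1)^3.

χ_A(x) = (x + 1)^3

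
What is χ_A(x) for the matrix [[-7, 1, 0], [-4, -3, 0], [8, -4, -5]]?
xI - A = [[x + 7, -1, 0], [4, x + 3, 0], [-8, 4, x + 5]].

Expanding det(xI - A) along the first row:
det(xI - A) = + (x + 7)·det([[x + 3, 0], [4, x + 5]]) - (-1)·det([[4, 0], [-8, x + 5]]) + (0)·det([[4, x + 3], [-8, 4]]).

Evaluating gives χ_A(x) = x^3 + 15x^2 + 75x + 125 = (x + 5)^3.

χ_A(x) = (x + 5)^3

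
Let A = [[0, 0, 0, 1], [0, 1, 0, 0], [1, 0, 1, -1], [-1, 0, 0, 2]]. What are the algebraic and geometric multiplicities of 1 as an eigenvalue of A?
The characteristic polynomial is (x - 1)^4, so the factor x - 1 appears with exponent 4: the algebraic multiplicity is 4.

rank(A - I) = 1, so the eigenspace has dimension 4 - 1 = 3: the geometric multiplicity is 3.

Since 3 < 4, A is not diagonalizable.

algebraic multiplicity 4, geometric multiplicity 3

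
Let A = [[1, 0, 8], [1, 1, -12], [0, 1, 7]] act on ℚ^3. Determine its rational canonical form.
R = [[0, 0, 27], [1, 0, -27], [0, 1, 9]]

The invariant factors of A (the non-unit diagonal entries of the Smith normal form of xI - A over ℚ[x]) are (x - 3)^3, each dividing the next. The characteristic polynomial is their product, (x - 3)^3.

The rational canonical form is the block-diagonal matrix of companion matrices C(f_i):
R = [[0, 0, 27], [1, 0, -27], [0, 1, 9]].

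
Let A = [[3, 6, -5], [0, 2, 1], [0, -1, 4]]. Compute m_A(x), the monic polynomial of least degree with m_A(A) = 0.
The characteristic polynomial factors as (x - 3)^3. The minimal polynomial is ∏(x - λ)^{k_λ} where k_λ is the size of the largest Jordan block at λ.

For λ = 3: rank(A - 3I) = 2, and the largest Jordan block has size 3 (the smallest k with rank((A - 3I)^k) = rank((A - 3I)^(k+1))).

So m_A(x) = (x - 3)^3.

m_A(x) = (x - 3)^3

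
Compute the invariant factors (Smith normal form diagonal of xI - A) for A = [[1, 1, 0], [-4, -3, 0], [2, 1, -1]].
The Jordan structure of A has elementary divisors (x + 1)^2, (x + 1). Arranging the block sizes at each eigenvalue in decreasing order and taking row products gives the invariant factors.

Invariant factors (smallest first, each dividing the next): x + 1, (x + 1)^2.

Check: the last factor (x + 1)^2 is the minimal polynomial, and the product (x + 1)^3 is the characteristic polynomial.

x + 1, (x + 1)^2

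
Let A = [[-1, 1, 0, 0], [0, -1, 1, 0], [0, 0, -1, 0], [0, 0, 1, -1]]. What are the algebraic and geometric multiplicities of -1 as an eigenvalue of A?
algebraic multiplicity 4, geometric multiplicity 2

The characteristic polynomial is (x + 1)^4, so the factor x + 1 appears with exponent 4: the algebraic multiplicity is 4.

rank(A + I) = 2, so the eigenspace has dimension 4 - 2 = 2: the geometric multiplicity is 2.

Since 2 < 4, A is not diagonalizable.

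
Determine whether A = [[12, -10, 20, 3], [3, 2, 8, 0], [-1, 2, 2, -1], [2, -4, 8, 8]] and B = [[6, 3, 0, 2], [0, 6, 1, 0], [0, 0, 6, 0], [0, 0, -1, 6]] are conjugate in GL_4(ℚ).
Two matrices over a field are similar if and only if they have the same invariant factors.

Both A and B have characteristic polynomial (x - 6)^4 and minimal polynomial (x - 6)^3. Computing further, both have invariant factors x - 6, (x - 6)^3. Hence A and B are similar.

Yes.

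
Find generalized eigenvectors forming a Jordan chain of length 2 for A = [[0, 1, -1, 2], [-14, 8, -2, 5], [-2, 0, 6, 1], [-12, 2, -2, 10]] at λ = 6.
We seek v_1 ∈ ker((A - 6I)^2) \ ker(A - 6I), then set v_{i+1} = (A - 6I) v_i.

One such chain is v_1 = [[0, 1, 0, 0]]^T, v_2 = [[1, 2, 0, 2]]^T. Check: (A - 6I) v_2 = [[0, 0, 0, 0]]^T = 0.

v_1 = [[0, 1, 0, 0]]^T, v_2 = [[1, 2, 0, 2]]^T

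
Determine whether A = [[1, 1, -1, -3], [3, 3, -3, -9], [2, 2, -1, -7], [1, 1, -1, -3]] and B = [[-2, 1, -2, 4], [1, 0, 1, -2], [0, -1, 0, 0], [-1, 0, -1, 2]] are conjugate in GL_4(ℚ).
Two matrices over a field are similar if and only if they have the same invariant factors.

Both A and B have characteristic polynomial x^4 and minimal polynomial x^3. Computing further, both have invariant factors x, x^3. Hence A and B are similar.

Yes.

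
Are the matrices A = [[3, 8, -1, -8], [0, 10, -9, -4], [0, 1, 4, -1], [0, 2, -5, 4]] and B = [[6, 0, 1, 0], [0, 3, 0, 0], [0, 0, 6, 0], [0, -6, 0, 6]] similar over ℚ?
Both have characteristic polynomial (x - 6)^3(x - 3), but the minimal polynomial of A is (x - 6)^3(x - 3) while the minimal polynomial of B is (x - 6)^2(x - 3). The minimal polynomial is a similarity invariant, so A and B are not similar.

No.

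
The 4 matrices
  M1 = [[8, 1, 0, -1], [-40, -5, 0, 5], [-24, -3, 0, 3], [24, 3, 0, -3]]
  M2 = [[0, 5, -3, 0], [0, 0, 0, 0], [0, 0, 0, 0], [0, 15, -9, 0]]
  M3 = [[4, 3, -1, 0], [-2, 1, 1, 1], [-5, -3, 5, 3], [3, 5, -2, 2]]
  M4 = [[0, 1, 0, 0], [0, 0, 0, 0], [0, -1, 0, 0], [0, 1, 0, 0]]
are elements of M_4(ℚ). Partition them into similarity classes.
Characteristic polynomials: χ_{M1} = x^4, χ_{M2} = x^4, χ_{M3} = (x - 3)^4, χ_{M4} = x^4.

{M1, M2, M4}: invariant factors x, x, x^2.

{M3}: invariant factors (x - 3)^2, (x - 3)^2.

Matrices are similar if and only if their invariant-factor lists agree; the partition into similarity classes is {M1, M2, M4}, {M3}.

2 classes: {M1, M2, M4}, {M3}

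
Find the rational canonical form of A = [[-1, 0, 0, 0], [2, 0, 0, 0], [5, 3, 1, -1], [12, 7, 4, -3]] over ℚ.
R = [[-1, 0, 0, 0], [0, 0, 0, 0], [0, 1, 0, -1], [0, 0, 1, -2]]

The invariant factors of A (the non-unit diagonal entries of the Smith normal form of xI - A over ℚ[x]) are x + 1, x(x + 1)^2, each dividing the next. The characteristic polynomial is their product, x(x + 1)^3.

The rational canonical form is the block-diagonal matrix of companion matrices C(f_i):
R = [[-1, 0, 0, 0], [0, 0, 0, 0], [0, 1, 0, -1], [0, 0, 1, -2]].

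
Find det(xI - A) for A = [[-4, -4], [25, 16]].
xI - A = [[x + 4, 4], [-25, x - 16]].

Expanding det(xI - A) along the first row:
det(xI - A) = + (x + 4)·det([[x - 16]]) - (4)·det([[-25]]).

Evaluating gives χ_A(x) = x^2 - 12x + 36 = (x - 6)^2.

χ_A(x) = (x - 6)^2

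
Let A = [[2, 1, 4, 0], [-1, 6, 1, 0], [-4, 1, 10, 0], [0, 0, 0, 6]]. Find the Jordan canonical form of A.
The characteristic polynomial is det(xI - A) = (x - 6)^4, so the eigenvalues are 6 (algebraic multiplicity 4).

For λ = 6: rank(A - 6I) = 2, rank((A - 6I)^2) = 1, rank((A - 6I)^3) = 0. The eigenspace has dimension 4 - 2 = 2, so there are 2 Jordan blocks; the rank sequence gives block sizes [3, 1].

Assembling the blocks gives the Jordan form J above.

J = [[6, 1, 0, 0], [0, 6, 1, 0], [0, 0, 6, 0], [0, 0, 0, 6]]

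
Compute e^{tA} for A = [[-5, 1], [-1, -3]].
A has Jordan form J = [[-4, 1], [0, -4]] with A = PJP^{-1}, so e^{tA} = P e^{tJ} P^{-1}.

For a Jordan block J_k(λ), e^{tJ_k(λ)} = e^{λt} · (I + tN + t^2 N^2/2! + ... + t^{k-1} N^{k-1}/(k-1)!) where N is the nilpotent superdiagonal part.

Assembling the blocks and conjugating back gives the entries of e^{tA} as shown above.

e^{tA} = [[(1 - t)*e^{-4*t}, t*e^{-4*t}], [-t*e^{-4*t}, (t + 1)*e^{-4*t}]]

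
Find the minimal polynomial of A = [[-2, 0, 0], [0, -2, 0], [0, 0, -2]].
m_A(x) = x + 2

The characteristic polynomial factors as (x + 2)^3. The minimal polynomial is ∏(x - λ)^{k_λ} where k_λ is the size of the largest Jordan block at λ.

For λ = -2: rank(A + 2I) = 0, and the largest Jordan block has size 1 (the smallest k with rank((A + 2I)^k) = rank((A + 2I)^(k+1))).

So m_A(x) = x + 2.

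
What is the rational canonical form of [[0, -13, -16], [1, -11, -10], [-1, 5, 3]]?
R = [[0, 0, 5], [1, 0, -14], [0, 1, -8]]

The invariant factors of A (the non-unit diagonal entries of the Smith normal form of xI - A over ℚ[x]) are (x + 5)(x^2 + 3x - 1), each dividing the next. The characteristic polynomial is their product, (x + 5)(x^2 + 3x - 1).

The rational canonical form is the block-diagonal matrix of companion matrices C(f_i):
R = [[0, 0, 5], [1, 0, -14], [0, 1, -8]].

Note the characteristic polynomial does not split into linear factors over ℚ, so A has no Jordan form over ℚ; the rational canonical form exists over any field.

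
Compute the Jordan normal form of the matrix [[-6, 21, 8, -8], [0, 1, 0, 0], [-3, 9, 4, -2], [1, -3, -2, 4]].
The characteristic polynomial is det(xI - A) = (x - 2)^2(x - 1)(x + 2), so the eigenvalues are -2 (algebraic multiplicity 1), 1 (algebraic multiplicity 1), 2 (algebraic multiplicity 2).

For λ = -2: algebraic multiplicity 1 gives one 1×1 block.

For λ = 1: algebraic multiplicity 1 gives one 1×1 block.

For λ = 2: rank(A - 2I) = 3, rank((A - 2I)^2) = 2. The eigenspace has dimension 4 - 3 = 1, so there is 1 Jordan block; the rank sequence gives block sizes [2].

Assembling the blocks gives the Jordan form J above.

J = [[-2, 0, 0, 0], [0, 1, 0, 0], [0, 0, 2, 1], [0, 0, 0, 2]]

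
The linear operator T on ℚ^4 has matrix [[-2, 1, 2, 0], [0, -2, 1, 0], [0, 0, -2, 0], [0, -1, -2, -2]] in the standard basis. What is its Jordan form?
J = [[-2, 1, 0, 0], [0, -2, 1, 0], [0, 0, -2, 0], [0, 0, 0, -2]]

The characteristic polynomial is det(xI - A) = (x + 2)^4, so the eigenvalues are -2 (algebraic multiplicity 4).

For λ = -2: rank(A + 2I) = 2, rank((A + 2I)^2) = 1, rank((A + 2I)^3) = 0. The eigenspace has dimension 4 - 2 = 2, so there are 2 Jordan blocks; the rank sequence gives block sizes [3, 1].

Assembling the blocks gives the Jordan form J above.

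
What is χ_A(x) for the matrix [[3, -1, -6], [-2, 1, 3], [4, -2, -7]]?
χ_A(x) = (x + 1)^3

xI - A = [[x - 3, 1, 6], [2, x - 1, -3], [-4, 2, x + 7]].

Expanding det(xI - A) along the first row:
det(xI - A) = + (x - 3)·det([[x - 1, -3], [2, x + 7]]) - (1)·det([[2, -3], [-4, x + 7]]) + (6)·det([[2, x - 1], [-4, 2]]).

Evaluating gives χ_A(x) = x^3 + 3x^2 + 3x + 1 = (x + 1)^3.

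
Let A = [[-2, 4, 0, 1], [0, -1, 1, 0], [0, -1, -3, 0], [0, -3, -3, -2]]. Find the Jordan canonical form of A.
J = [[-2, 1, 0, 0], [0, -2, 1, 0], [0, 0, -2, 0], [0, 0, 0, -2]]

The characteristic polynomial is det(xI - A) = (x + 2)^4, so the eigenvalues are -2 (algebraic multiplicity 4).

For λ = -2: rank(A + 2I) = 2, rank((A + 2I)^2) = 1, rank((A + 2I)^3) = 0. The eigenspace has dimension 4 - 2 = 2, so there are 2 Jordan blocks; the rank sequence gives block sizes [3, 1].

Assembling the blocks gives the Jordan form J above.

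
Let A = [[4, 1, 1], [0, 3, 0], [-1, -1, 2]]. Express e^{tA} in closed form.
e^{tA} = [[(t + 1)*e^{3*t}, t*e^{3*t}, t*e^{3*t}], [0, e^{3*t}, 0], [-t*e^{3*t}, -t*e^{3*t}, (1 - t)*e^{3*t}]]

A has Jordan form J = [[3, 1, 0], [0, 3, 0], [0, 0, 3]] with A = PJP^{-1}, so e^{tA} = P e^{tJ} P^{-1}.

For a Jordan block J_k(λ), e^{tJ_k(λ)} = e^{λt} · (I + tN + t^2 N^2/2! + ... + t^{k-1} N^{k-1}/(k-1)!) where N is the nilpotent superdiagonal part.

Assembling the blocks and conjugating back gives the entries of e^{tA} as shown above.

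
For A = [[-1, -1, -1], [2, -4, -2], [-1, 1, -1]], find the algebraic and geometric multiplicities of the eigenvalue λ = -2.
algebraic multiplicity 3, geometric multiplicity 2

The characteristic polynomial is (x + 2)^3, so the factor x + 2 appears with exponent 3: the algebraic multiplicity is 3.

rank(A + 2I) = 1, so the eigenspace has dimension 3 - 1 = 2: the geometric multiplicity is 2.

Since 2 < 3, A is not diagonalizable.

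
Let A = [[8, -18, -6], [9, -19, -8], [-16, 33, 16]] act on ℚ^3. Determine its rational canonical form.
R = [[0, 0, 10], [1, 0, -2], [0, 1, 5]]

The invariant factors of A (the non-unit diagonal entries of the Smith normal form of xI - A over ℚ[x]) are (x - 5)(x^2 + 2), each dividing the next. The characteristic polynomial is their product, (x - 5)(x^2 + 2).

The rational canonical form is the block-diagonal matrix of companion matrices C(f_i):
R = [[0, 0, 10], [1, 0, -2], [0, 1, 5]].

Note the characteristic polynomial does not split into linear factors over ℚ, so A has no Jordan form over ℚ; the rational canonical form exists over any field.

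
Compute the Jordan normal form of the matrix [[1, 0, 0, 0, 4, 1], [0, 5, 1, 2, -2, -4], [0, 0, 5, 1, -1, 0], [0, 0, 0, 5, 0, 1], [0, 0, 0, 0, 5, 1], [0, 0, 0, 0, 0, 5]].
J = [[1, 0, 0, 0, 0, 0], [0, 5, 1, 0, 0, 0], [0, 0, 5, 1, 0, 0], [0, 0, 0, 5, 0, 0], [0, 0, 0, 0, 5, 1], [0, 0, 0, 0, 0, 5]]

The characteristic polynomial is det(xI - A) = (x - 5)^5(x - 1), so the eigenvalues are 1 (algebraic multiplicity 1), 5 (algebraic multiplicity 5).

For λ = 1: algebraic multiplicity 1 gives one 1×1 block.

For λ = 5: rank(A - 5I) = 4, rank((A - 5I)^2) = 2, rank((A - 5I)^3) = 1. The eigenspace has dimension 6 - 4 = 2, so there are 2 Jordan blocks; the rank sequence gives block sizes [3, 2].

Assembling the blocks gives the Jordan form J above.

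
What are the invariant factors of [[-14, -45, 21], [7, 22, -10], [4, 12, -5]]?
(x - 1)^3

The Jordan structure of A has elementary divisors (x - 1)^3. Arranging the block sizes at each eigenvalue in decreasing order and taking row products gives the invariant factors.

Invariant factors (smallest first, each dividing the next): (x - 1)^3.

Check: the last factor (x - 1)^3 is the minimal polynomial, and the product (x - 1)^3 is the characteristic polynomial.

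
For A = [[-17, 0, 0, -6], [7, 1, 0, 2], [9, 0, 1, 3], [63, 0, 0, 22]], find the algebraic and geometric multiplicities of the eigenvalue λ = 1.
The characteristic polynomial is (x - 4)(x - 1)^3, so the factor x - 1 appears with exponent 3: the algebraic multiplicity is 3.

rank(A - I) = 2, so the eigenspace has dimension 4 - 2 = 2: the geometric multiplicity is 2.

Since 2 < 3, A is not diagonalizable.

algebraic multiplicity 3, geometric multiplicity 2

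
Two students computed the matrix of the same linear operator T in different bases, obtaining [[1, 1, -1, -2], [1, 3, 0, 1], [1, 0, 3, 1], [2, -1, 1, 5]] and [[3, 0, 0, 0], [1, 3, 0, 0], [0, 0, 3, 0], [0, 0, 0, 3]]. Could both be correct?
Both have characteristic polynomial (x - 3)^4 and minimal polynomial (x - 3)^2. But rank(A - 3I) = 2 for A while rank(B - 3I) = 1 for B, so the number of Jordan blocks at λ = 3 differs. A and B are not similar.

No.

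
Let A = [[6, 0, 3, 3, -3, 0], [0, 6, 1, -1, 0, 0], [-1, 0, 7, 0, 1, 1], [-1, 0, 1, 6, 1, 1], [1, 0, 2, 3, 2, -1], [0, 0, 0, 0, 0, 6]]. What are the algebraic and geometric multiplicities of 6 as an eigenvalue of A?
algebraic multiplicity 5, geometric multiplicity 3

The characteristic polynomial is (x - 6)^5(x - 3), so the factor x - 6 appears with exponent 5: the algebraic multiplicity is 5.

rank(A - 6I) = 3, so the eigenspace has dimension 6 - 3 = 3: the geometric multiplicity is 3.

Since 3 < 5, A is not diagonalizable.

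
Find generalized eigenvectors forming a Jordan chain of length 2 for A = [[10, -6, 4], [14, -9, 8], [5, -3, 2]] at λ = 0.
We seek v_1 ∈ ker(A^2) \ ker(A), then set v_{i+1} = A v_i.

One such chain is v_1 = [[1, 2, 1]]^T, v_2 = [[2, 4, 1]]^T. Check: A v_2 = [[0, 0, 0]]^T = 0.

v_1 = [[1, 2, 1]]^T, v_2 = [[2, 4, 1]]^T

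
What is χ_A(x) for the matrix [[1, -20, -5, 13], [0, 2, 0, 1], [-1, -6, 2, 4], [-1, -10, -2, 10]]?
xI - A = [[x - 1, 20, 5, -13], [0, x - 2, 0, -1], [1, 6, x - 2, -4], [1, 10, 2, x - 10]].

Expanding det(xI - A) along the first row:
det(xI - A) = + (x - 1)·det([[x - 2, 0, -1], [6, x - 2, -4], [10, 2, x - 10]]) - (20)·det([[0, 0, -1], [1, x - 2, -4], [1, 2, x - 10]]) + (5)·det([[0, x - 2, -1], [1, 6, -4], [1, 10, x - 10]]) - (-13)·det([[0, x - 2, 0], [1, 6, x - 2], [1, 10, 2]]).

Evaluating gives χ_A(x) = x^4 - 15x^3 + 84x^2 - 208x + 192 = (x - 4)^3(x - 3).

χ_A(x) = (x - 4)^3(x - 3)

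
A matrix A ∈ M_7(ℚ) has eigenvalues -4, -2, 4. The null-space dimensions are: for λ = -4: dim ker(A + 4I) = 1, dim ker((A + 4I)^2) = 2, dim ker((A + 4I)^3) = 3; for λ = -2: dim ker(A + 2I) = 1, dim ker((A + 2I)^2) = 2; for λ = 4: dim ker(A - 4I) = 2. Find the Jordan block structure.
λ = -4: successive nullity increments [1, 1, 1] count blocks of size ≥ k; block sizes are [3].
λ = -2: successive nullity increments [1, 1] count blocks of size ≥ k; block sizes are [2].
λ = 4: successive nullity increments [2] count blocks of size ≥ k; block sizes are [1, 1].

Jordan blocks: (-4, 3), (-2, 2), (4, 1), (4, 1)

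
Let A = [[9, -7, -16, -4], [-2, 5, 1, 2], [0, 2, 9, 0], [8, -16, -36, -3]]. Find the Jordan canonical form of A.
The characteristic polynomial is det(xI - A) = (x - 5)^4, so the eigenvalues are 5 (algebraic multiplicity 4).

For λ = 5: rank(A - 5I) = 2, rank((A - 5I)^2) = 1, rank((A - 5I)^3) = 0. The eigenspace has dimension 4 - 2 = 2, so there are 2 Jordan blocks; the rank sequence gives block sizes [3, 1].

Assembling the blocks gives the Jordan form J above.

J = [[5, 1, 0, 0], [0, 5, 1, 0], [0, 0, 5, 0], [0, 0, 0, 5]]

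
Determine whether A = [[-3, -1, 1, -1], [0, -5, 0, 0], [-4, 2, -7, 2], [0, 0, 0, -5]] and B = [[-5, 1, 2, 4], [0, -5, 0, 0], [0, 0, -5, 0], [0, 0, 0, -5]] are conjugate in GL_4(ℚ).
Yes.

Two matrices over a field are similar if and only if they have the same invariant factors.

Both A and B have characteristic polynomial (x + 5)^4 and minimal polynomial (x + 5)^2. Computing further, both have invariant factors x + 5, x + 5, (x + 5)^2. Hence A and B are similar.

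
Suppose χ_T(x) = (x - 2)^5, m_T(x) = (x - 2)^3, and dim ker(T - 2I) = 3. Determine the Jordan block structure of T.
λ = 2: algebraic multiplicity 5 (exponent in χ_T), largest block size 3 (exponent in m_T), 3 blocks (geometric multiplicity). These force block sizes [3, 1, 1].

Jordan blocks: (2, 3), (2, 1), (2, 1)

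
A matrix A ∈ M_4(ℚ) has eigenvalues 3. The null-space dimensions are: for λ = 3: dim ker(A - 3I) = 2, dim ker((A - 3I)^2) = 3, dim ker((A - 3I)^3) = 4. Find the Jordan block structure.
Jordan blocks: (3, 3), (3, 1)

λ = 3: successive nullity increments [2, 1, 1] count blocks of size ≥ k; block sizes are [3, 1].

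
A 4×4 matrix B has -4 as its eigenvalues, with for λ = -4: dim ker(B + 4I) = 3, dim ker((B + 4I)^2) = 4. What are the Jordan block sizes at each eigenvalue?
Jordan blocks: (-4, 2), (-4, 1), (-4, 1)

λ = -4: successive nullity increments [3, 1] count blocks of size ≥ k; block sizes are [2, 1, 1].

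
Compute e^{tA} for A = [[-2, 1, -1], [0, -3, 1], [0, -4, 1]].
e^{tA} = [[e^{-2*t}, ((2*t - 1)*e^{t} + 1)*e^{-2*t}, -t*e^{-t}], [0, (1 - 2*t)*e^{-t}, t*e^{-t}], [0, -4*t*e^{-t}, (2*t + 1)*e^{-t}]]

A has Jordan form J = [[-2, 0, 0], [0, -1, 1], [0, 0, -1]] with A = PJP^{-1}, so e^{tA} = P e^{tJ} P^{-1}.

For a Jordan block J_k(λ), e^{tJ_k(λ)} = e^{λt} · (I + tN + t^2 N^2/2! + ... + t^{k-1} N^{k-1}/(k-1)!) where N is the nilpotent superdiagonal part.

Assembling the blocks and conjugating back gives the entries of e^{tA} as shown above.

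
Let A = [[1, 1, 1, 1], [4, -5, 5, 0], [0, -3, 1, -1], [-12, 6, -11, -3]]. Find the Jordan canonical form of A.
J = [[-3, 0, 0, 0], [0, -1, 1, 0], [0, 0, -1, 1], [0, 0, 0, -1]]

The characteristic polynomial is det(xI - A) = (x + 1)^3(x + 3), so the eigenvalues are -3 (algebraic multiplicity 1), -1 (algebraic multiplicity 3).

For λ = -3: algebraic multiplicity 1 gives one 1×1 block.

For λ = -1: rank(A + I) = 3, rank((A + I)^2) = 2, rank((A + I)^3) = 1. The eigenspace has dimension 4 - 3 = 1, so there is 1 Jordan block; the rank sequence gives block sizes [3].

Assembling the blocks gives the Jordan form J above.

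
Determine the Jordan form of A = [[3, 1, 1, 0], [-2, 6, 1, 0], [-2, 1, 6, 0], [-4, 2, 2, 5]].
The characteristic polynomial is det(xI - A) = (x - 5)^4, so the eigenvalues are 5 (algebraic multiplicity 4).

For λ = 5: rank(A - 5I) = 1, rank((A - 5I)^2) = 0. The eigenspace has dimension 4 - 1 = 3, so there are 3 Jordan blocks; the rank sequence gives block sizes [2, 1, 1].

Assembling the blocks gives the Jordan form J above.

J = [[5, 1, 0, 0], [0, 5, 0, 0], [0, 0, 5, 0], [0, 0, 0, 5]]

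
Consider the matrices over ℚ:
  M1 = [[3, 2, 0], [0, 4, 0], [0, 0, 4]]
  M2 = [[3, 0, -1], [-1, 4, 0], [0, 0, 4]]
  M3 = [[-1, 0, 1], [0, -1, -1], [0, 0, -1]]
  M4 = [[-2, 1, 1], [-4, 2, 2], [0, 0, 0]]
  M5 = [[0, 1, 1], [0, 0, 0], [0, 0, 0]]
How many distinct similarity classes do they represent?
4 classes: {M1}, {M2}, {M3}, {M4, M5}

Characteristic polynomials: χ_{M1} = (x - 4)^2(x - 3), χ_{M2} = (x - 4)^2(x - 3), χ_{M3} = (x + 1)^3, χ_{M4} = x^3, χ_{M5} = x^3.

{M1}: invariant factors x - 4, (x - 4)(x - 3).

{M2}: invariant factors (x - 4)^2(x - 3).

{M3}: invariant factors x + 1, (x + 1)^2.

{M4, M5}: invariant factors x, x^2.

Matrices are similar if and only if their invariant-factor lists agree; the partition into similarity classes is {M1}, {M2}, {M3}, {M4, M5}.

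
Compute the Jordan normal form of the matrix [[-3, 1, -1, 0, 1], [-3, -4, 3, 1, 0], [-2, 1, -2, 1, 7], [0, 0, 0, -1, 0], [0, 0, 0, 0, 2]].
J = [[-4, 1, 0, 0, 0], [0, -4, 0, 0, 0], [0, 0, -1, 1, 0], [0, 0, 0, -1, 0], [0, 0, 0, 0, 2]]

The characteristic polynomial is det(xI - A) = (x - 2)(x + 1)^2(x + 4)^2, so the eigenvalues are -4 (algebraic multiplicity 2), -1 (algebraic multiplicity 2), 2 (algebraic multiplicity 1).

For λ = -4: rank(A + 4I) = 4, rank((A + 4I)^2) = 3. The eigenspace has dimension 5 - 4 = 1, so there is 1 Jordan block; the rank sequence gives block sizes [2].

For λ = -1: rank(A + I) = 4, rank((A + I)^2) = 3. The eigenspace has dimension 5 - 4 = 1, so there is 1 Jordan block; the rank sequence gives block sizes [2].

For λ = 2: algebraic multiplicity 1 gives one 1×1 block.

Assembling the blocks gives the Jordan form J above.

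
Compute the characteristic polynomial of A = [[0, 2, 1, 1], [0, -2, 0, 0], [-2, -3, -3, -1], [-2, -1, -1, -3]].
χ_A(x) = (x + 2)^4

xI - A = [[x, -2, -1, -1], [0, x + 2, 0, 0], [2, 3, x + 3, 1], [2, 1, 1, x + 3]].

Expanding det(xI - A) along the first row:
det(xI - A) = + (x)·det([[x + 2, 0, 0], [3, x + 3, 1], [1, 1, x + 3]]) - (-2)·det([[0, 0, 0], [2, x + 3, 1], [2, 1, x + 3]]) + (-1)·det([[0, x + 2, 0], [2, 3, 1], [2, 1, x + 3]]) - (-1)·det([[0, x + 2, 0], [2, 3, x + 3], [2, 1, 1]]).

Evaluating gives χ_A(x) = x^4 + 8x^3 + 24x^2 + 32x + 16 = (x + 2)^4.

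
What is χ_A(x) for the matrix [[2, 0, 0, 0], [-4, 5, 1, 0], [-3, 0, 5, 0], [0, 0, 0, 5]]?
xI - A = [[x - 2, 0, 0, 0], [4, x - 5, -1, 0], [3, 0, x - 5, 0], [0, 0, 0, x - 5]].

Expanding det(xI - A) along the first row:
det(xI - A) = + (x - 2)·det([[x - 5, -1, 0], [0, x - 5, 0], [0, 0, x - 5]]) - (0)·det([[4, -1, 0], [3, x - 5, 0], [0, 0, x - 5]]) + (0)·det([[4, x - 5, 0], [3, 0, 0], [0, 0, x - 5]]) - (0)·det([[4, x - 5, -1], [3, 0, x - 5], [0, 0, 0]]).

Evaluating gives χ_A(x) = x^4 - 17x^3 + 105x^2 - 275x + 250 = (x - 5)^3(x - 2).

χ_A(x) = (x - 5)^3(x - 2)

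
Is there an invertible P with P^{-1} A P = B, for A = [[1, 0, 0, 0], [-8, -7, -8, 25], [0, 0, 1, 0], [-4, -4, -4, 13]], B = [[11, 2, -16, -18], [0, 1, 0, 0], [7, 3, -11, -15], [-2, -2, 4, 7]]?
Yes.

Two matrices over a field are similar if and only if they have the same invariant factors.

Both A and B have characteristic polynomial (x - 3)^2(x - 1)^2 and minimal polynomial (x - 3)^2(x - 1). Computing further, both have invariant factors x - 1, (x - 3)^2(x - 1). Hence A and B are similar.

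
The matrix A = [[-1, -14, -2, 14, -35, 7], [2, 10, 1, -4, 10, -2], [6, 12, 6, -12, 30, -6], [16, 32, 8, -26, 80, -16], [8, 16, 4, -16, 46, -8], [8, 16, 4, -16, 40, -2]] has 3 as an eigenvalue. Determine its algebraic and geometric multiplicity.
algebraic multiplicity 1, geometric multiplicity 1

The characteristic polynomial is (x - 6)^5(x - 3), so the factor x - 3 appears with exponent 1: the algebraic multiplicity is 1.

rank(A - 3I) = 5, so the eigenspace has dimension 6 - 5 = 1: the geometric multiplicity is 1.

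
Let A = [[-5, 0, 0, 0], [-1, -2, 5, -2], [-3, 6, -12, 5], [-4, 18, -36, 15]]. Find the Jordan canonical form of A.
The characteristic polynomial is det(xI - A) = x^2(x - 1)(x + 5), so the eigenvalues are -5 (algebraic multiplicity 1), 0 (algebraic multiplicity 2), 1 (algebraic multiplicity 1).

For λ = -5: algebraic multiplicity 1 gives one 1×1 block.

For λ = 0: rank(A) = 3, rank(A^2) = 2. The eigenspace has dimension 4 - 3 = 1, so there is 1 Jordan block; the rank sequence gives block sizes [2].

For λ = 1: algebraic multiplicity 1 gives one 1×1 block.

Assembling the blocks gives the Jordan form J above.

J = [[-5, 0, 0, 0], [0, 0, 1, 0], [0, 0, 0, 0], [0, 0, 0, 1]]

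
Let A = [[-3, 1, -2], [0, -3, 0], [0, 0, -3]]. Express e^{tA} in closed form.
e^{tA} = [[e^{-3*t}, t*e^{-3*t}, -2*t*e^{-3*t}], [0, e^{-3*t}, 0], [0, 0, e^{-3*t}]]

A has Jordan form J = [[-3, 1, 0], [0, -3, 0], [0, 0, -3]] with A = PJP^{-1}, so e^{tA} = P e^{tJ} P^{-1}.

For a Jordan block J_k(λ), e^{tJ_k(λ)} = e^{λt} · (I + tN + t^2 N^2/2! + ... + t^{k-1} N^{k-1}/(k-1)!) where N is the nilpotent superdiagonal part.

Assembling the blocks and conjugating back gives the entries of e^{tA} as shown above.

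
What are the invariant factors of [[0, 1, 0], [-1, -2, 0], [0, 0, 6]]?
(x - 6)(x + 1)^2

The Jordan structure of A has elementary divisors (x + 1)^2, (x - 6). Arranging the block sizes at each eigenvalue in decreasing order and taking row products gives the invariant factors.

Invariant factors (smallest first, each dividing the next): (x - 6)(x + 1)^2.

Check: the last factor (x - 6)(x + 1)^2 is the minimal polynomial, and the product (x - 6)(x + 1)^2 is the characteristic polynomial.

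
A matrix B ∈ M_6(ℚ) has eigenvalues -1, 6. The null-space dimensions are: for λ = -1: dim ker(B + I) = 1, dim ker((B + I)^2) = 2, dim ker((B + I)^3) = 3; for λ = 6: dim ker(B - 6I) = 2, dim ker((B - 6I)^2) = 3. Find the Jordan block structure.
λ = -1: successive nullity increments [1, 1, 1] count blocks of size ≥ k; block sizes are [3].
λ = 6: successive nullity increments [2, 1] count blocks of size ≥ k; block sizes are [2, 1].

Jordan blocks: (-1, 3), (6, 2), (6, 1)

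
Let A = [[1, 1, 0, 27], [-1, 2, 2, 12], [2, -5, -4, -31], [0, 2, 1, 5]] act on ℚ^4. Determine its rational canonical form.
R = [[0, 0, 0, 36], [1, 0, 0, -12], [0, 1, 0, -3], [0, 0, 1, 4]]

The invariant factors of A (the non-unit diagonal entries of the Smith normal form of xI - A over ℚ[x]) are (x - 3)(x + 2)(x^2 - 3x + 6), each dividing the next. The characteristic polynomial is their product, (x - 3)(x + 2)(x^2 - 3x + 6).

The rational canonical form is the block-diagonal matrix of companion matrices C(f_i):
R = [[0, 0, 0, 36], [1, 0, 0, -12], [0, 1, 0, -3], [0, 0, 1, 4]].

Note the characteristic polynomial does not split into linear factors over ℚ, so A has no Jordan form over ℚ; the rational canonical form exists over any field.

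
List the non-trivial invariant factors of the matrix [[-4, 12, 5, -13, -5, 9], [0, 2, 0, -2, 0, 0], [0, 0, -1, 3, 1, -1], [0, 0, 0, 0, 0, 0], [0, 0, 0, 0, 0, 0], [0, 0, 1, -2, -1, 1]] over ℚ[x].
x, x^3(x - 2)(x + 4)

The Jordan structure of A has elementary divisors (x + 4), x^3, x, (x - 2). Arranging the block sizes at each eigenvalue in decreasing order and taking row products gives the invariant factors.

Invariant factors (smallest first, each dividing the next): x, x^3(x - 2)(x + 4).

Check: the last factor x^3(x - 2)(x + 4) is the minimal polynomial, and the product x^4(x - 2)(x + 4) is the characteristic polynomial.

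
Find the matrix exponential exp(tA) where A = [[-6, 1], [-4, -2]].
e^{tA} = [[(1 - 2*t)*e^{-4*t}, t*e^{-4*t}], [-4*t*e^{-4*t}, (2*t + 1)*e^{-4*t}]]

A has Jordan form J = [[-4, 1], [0, -4]] with A = PJP^{-1}, so e^{tA} = P e^{tJ} P^{-1}.

For a Jordan block J_k(λ), e^{tJ_k(λ)} = e^{λt} · (I + tN + t^2 N^2/2! + ... + t^{k-1} N^{k-1}/(k-1)!) where N is the nilpotent superdiagonal part.

Assembling the blocks and conjugating back gives the entries of e^{tA} as shown above.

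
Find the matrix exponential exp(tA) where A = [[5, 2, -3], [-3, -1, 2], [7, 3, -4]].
e^{tA} = [[-t^2 + 5*t + 1, t*(4 - t)/2, t*(t - 6)/2], [t*(t - 3), t^2/2 - t + 1, t*(4 - t)/2], [t*(7 - t), t*(6 - t)/2, t^2/2 - 4*t + 1]]

A has Jordan form J = [[0, 1, 0], [0, 0, 1], [0, 0, 0]] with A = PJP^{-1}, so e^{tA} = P e^{tJ} P^{-1}.

For a Jordan block J_k(λ), e^{tJ_k(λ)} = e^{λt} · (I + tN + t^2 N^2/2! + ... + t^{k-1} N^{k-1}/(k-1)!) where N is the nilpotent superdiagonal part.

Assembling the blocks and conjugating back gives the entries of e^{tA} as shown above.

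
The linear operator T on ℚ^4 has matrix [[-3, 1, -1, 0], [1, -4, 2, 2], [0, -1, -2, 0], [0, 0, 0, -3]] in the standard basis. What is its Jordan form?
J = [[-3, 1, 0, 0], [0, -3, 1, 0], [0, 0, -3, 0], [0, 0, 0, -3]]

The characteristic polynomial is det(xI - A) = (x + 3)^4, so the eigenvalues are -3 (algebraic multiplicity 4).

For λ = -3: rank(A + 3I) = 2, rank((A + 3I)^2) = 1, rank((A + 3I)^3) = 0. The eigenspace has dimension 4 - 2 = 2, so there are 2 Jordan blocks; the rank sequence gives block sizes [3, 1].

Assembling the blocks gives the Jordan form J above.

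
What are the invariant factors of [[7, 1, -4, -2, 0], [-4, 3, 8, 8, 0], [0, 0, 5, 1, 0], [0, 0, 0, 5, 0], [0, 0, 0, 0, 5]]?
The Jordan structure of A has elementary divisors (x - 5)^2, (x - 5)^2, (x - 5). Arranging the block sizes at each eigenvalue in decreasing order and taking row products gives the invariant factors.

Invariant factors (smallest first, each dividing the next): x - 5, (x - 5)^2, (x - 5)^2.

Check: the last factor (x - 5)^2 is the minimal polynomial, and the product (x - 5)^5 is the characteristic polynomial.

x - 5, (x - 5)^2, (x - 5)^2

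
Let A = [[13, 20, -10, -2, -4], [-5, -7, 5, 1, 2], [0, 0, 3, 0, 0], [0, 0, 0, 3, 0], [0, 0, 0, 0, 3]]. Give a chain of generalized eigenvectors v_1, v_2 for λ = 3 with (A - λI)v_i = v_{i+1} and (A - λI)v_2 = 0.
v_1 = [[2, -1, 0, -1, 0]]^T, v_2 = [[2, -1, 0, 0, 0]]^T

We seek v_1 ∈ ker((A - 3I)^2) \ ker(A - 3I), then set v_{i+1} = (A - 3I) v_i.

One such chain is v_1 = [[2, -1, 0, -1, 0]]^T, v_2 = [[2, -1, 0, 0, 0]]^T. Check: (A - 3I) v_2 = [[0, 0, 0, 0, 0]]^T = 0.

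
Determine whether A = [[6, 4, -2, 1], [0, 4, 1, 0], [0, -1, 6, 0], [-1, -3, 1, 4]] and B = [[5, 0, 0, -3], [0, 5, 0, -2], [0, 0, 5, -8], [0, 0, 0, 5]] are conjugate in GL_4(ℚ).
Both have characteristic polynomial (x - 5)^4, but the minimal polynomial of A is (x - 5)^3 while the minimal polynomial of B is (x - 5)^2. The minimal polynomial is a similarity invariant, so A and B are not similar.

No.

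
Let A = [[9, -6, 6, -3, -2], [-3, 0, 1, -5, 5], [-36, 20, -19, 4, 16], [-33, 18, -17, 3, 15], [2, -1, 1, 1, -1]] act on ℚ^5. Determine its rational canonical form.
R = [[0, 0, 0, 0, 8], [1, 0, 0, 0, 4], [0, 1, 0, 0, -18], [0, 0, 1, 0, -21], [0, 0, 0, 1, -8]]

The invariant factors of A (the non-unit diagonal entries of the Smith normal form of xI - A over ℚ[x]) are (x + 1)(x + 2)^2(x^2 + 3x - 2), each dividing the next. The characteristic polynomial is their product, (x + 1)(x + 2)^2(x^2 + 3x - 2).

The rational canonical form is the block-diagonal matrix of companion matrices C(f_i):
R = [[0, 0, 0, 0, 8], [1, 0, 0, 0, 4], [0, 1, 0, 0, -18], [0, 0, 1, 0, -21], [0, 0, 0, 1, -8]].

Note the characteristic polynomial does not split into linear factors over ℚ, so A has no Jordan form over ℚ; the rational canonical form exists over any field.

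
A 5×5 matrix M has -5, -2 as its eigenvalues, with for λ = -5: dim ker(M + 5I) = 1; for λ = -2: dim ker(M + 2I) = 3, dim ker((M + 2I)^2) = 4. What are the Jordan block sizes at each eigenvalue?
Jordan blocks: (-5, 1), (-2, 2), (-2, 1), (-2, 1)

λ = -5: successive nullity increments [1] count blocks of size ≥ k; block sizes are [1].
λ = -2: successive nullity increments [3, 1] count blocks of size ≥ k; block sizes are [2, 1, 1].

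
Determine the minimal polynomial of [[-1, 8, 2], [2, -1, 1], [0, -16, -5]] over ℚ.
The characteristic polynomial factors as (x + 1)^2(x + 5). The minimal polynomial is ∏(x - λ)^{k_λ} where k_λ is the size of the largest Jordan block at λ.

For λ = -5: rank(A + 5I) = 2, and the largest Jordan block has size 1 (the smallest k with rank((A + 5I)^k) = rank((A + 5I)^(k+1))).
For λ = -1: rank(A + I) = 2, and the largest Jordan block has size 2 (the smallest k with rank((A + I)^k) = rank((A + I)^(k+1))).

So m_A(x) = (x + 1)^2(x + 5).

m_A(x) = (x + 1)^2(x + 5)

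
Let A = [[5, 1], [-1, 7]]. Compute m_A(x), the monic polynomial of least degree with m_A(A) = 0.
The characteristic polynomial factors as (x - 6)^2. The minimal polynomial is ∏(x - λ)^{k_λ} where k_λ is the size of the largest Jordan block at λ.

For λ = 6: rank(A - 6I) = 1, and the largest Jordan block has size 2 (the smallest k with rank((A - 6I)^k) = rank((A - 6I)^(k+1))).

So m_A(x) = (x - 6)^2.

m_A(x) = (x - 6)^2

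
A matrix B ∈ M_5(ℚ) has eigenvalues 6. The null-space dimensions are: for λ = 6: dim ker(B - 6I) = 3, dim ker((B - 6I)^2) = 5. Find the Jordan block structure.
λ = 6: successive nullity increments [3, 2] count blocks of size ≥ k; block sizes are [2, 2, 1].

Jordan blocks: (6, 2), (6, 2), (6, 1)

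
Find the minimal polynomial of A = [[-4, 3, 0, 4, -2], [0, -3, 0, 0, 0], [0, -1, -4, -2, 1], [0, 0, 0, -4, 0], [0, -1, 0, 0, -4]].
m_A(x) = (x + 3)(x + 4)^2

The characteristic polynomial factors as (x + 3)(x + 4)^4. The minimal polynomial is ∏(x - λ)^{k_λ} where k_λ is the size of the largest Jordan block at λ.

For λ = -4: rank(A + 4I) = 2, and the largest Jordan block has size 2 (the smallest k with rank((A + 4I)^k) = rank((A + 4I)^(k+1))).
For λ = -3: rank(A + 3I) = 4, and the largest Jordan block has size 1 (the smallest k with rank((A + 3I)^k) = rank((A + 3I)^(k+1))).

So m_A(x) = (x + 3)(x + 4)^2.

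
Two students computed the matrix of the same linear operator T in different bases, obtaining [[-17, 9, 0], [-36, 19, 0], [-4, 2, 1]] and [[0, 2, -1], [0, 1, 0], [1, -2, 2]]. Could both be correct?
Yes.

Two matrices over a field are similar if and only if they have the same invariant factors.

Both A and B have characteristic polynomial (x - 1)^3 and minimal polynomial (x - 1)^2. Computing further, both have invariant factors x - 1, (x - 1)^2. Hence A and B are similar.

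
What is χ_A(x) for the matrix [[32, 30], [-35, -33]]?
xI - A = [[x - 32, -30], [35, x + 33]].

Expanding det(xI - A) along the first row:
det(xI - A) = + (x - 32)·det([[x + 33]]) - (-30)·det([[35]]).

Evaluating gives χ_A(x) = x^2 + x - 6 = (x - 2)(x + 3).

χ_A(x) = (x - 2)(x + 3)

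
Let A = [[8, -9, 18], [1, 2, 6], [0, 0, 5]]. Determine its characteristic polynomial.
xI - A = [[x - 8, 9, -18], [-1, x - 2, -6], [0, 0, x - 5]].

Expanding det(xI - A) along the first row:
det(xI - A) = + (x - 8)·det([[x - 2, -6], [0, x - 5]]) - (9)·det([[-1, -6], [0, x - 5]]) + (-18)·det([[-1, x - 2], [0, 0]]).

Evaluating gives χ_A(x) = x^3 - 15x^2 + 75x - 125 = (x - 5)^3.

χ_A(x) = (x - 5)^3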